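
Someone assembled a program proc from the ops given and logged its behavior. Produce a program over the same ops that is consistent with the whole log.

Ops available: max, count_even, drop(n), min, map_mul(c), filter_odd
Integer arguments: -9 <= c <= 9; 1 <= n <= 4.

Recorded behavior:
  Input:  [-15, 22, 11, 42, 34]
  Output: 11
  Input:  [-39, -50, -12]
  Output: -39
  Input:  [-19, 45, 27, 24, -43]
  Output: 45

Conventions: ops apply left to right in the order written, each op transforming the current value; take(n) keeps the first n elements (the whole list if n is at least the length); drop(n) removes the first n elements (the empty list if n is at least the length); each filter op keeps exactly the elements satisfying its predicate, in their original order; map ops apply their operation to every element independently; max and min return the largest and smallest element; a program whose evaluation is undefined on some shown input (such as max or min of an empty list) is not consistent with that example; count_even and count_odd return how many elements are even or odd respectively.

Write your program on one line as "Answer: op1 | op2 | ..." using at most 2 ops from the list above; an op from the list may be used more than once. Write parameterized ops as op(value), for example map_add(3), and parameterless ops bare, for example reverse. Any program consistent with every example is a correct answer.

filter_odd | max

Check, running the answer program on each example:
  [-15, 22, 11, 42, 34] -> [-15, 11] -> 11
  [-39, -50, -12] -> [-39] -> -39
  [-19, 45, 27, 24, -43] -> [-19, 45, 27, -43] -> 45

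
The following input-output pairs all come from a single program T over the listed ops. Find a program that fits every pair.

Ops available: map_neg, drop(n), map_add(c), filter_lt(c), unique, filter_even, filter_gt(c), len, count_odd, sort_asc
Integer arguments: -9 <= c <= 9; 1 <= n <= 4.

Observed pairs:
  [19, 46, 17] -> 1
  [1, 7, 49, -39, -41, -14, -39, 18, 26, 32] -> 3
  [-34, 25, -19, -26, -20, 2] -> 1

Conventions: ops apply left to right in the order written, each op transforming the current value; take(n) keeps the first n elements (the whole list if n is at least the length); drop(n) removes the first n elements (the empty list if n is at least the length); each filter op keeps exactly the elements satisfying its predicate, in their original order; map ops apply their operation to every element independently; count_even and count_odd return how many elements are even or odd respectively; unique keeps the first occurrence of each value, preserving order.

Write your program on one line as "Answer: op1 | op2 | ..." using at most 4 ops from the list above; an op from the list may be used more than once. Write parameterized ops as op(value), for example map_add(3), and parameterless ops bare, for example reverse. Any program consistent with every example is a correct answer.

map_neg | unique | drop(2) | count_odd

Check, running the answer program on each example:
  [19, 46, 17] -> [-19, -46, -17] -> [-19, -46, -17] -> [-17] -> 1
  [1, 7, 49, -39, -41, -14, -39, 18, 26, 32] -> [-1, -7, -49, 39, 41, 14, 39, -18, -26, -32] -> [-1, -7, -49, 39, 41, 14, -18, -26, -32] -> [-49, 39, 41, 14, -18, -26, -32] -> 3
  [-34, 25, -19, -26, -20, 2] -> [34, -25, 19, 26, 20, -2] -> [34, -25, 19, 26, 20, -2] -> [19, 26, 20, -2] -> 1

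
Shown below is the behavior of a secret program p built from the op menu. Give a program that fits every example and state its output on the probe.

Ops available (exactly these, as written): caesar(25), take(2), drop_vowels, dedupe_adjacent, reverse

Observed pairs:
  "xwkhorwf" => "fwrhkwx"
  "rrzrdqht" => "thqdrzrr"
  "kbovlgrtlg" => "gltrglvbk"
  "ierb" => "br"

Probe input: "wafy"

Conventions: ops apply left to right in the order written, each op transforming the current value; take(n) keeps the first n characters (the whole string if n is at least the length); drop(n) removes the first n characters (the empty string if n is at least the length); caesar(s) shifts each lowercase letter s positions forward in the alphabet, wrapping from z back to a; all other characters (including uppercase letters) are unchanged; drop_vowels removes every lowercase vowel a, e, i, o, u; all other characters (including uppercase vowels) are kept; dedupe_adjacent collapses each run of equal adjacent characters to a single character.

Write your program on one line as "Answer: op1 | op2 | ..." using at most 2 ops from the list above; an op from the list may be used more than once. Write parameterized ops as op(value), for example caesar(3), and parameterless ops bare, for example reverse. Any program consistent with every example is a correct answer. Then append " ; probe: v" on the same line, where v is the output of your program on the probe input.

reverse | drop_vowels ; probe: "yfw"

Check, running the answer program on each example:
  "xwkhorwf" -> "fwrohkwx" -> "fwrhkwx"
  "rrzrdqht" -> "thqdrzrr" -> "thqdrzrr"
  "kbovlgrtlg" -> "gltrglvobk" -> "gltrglvbk"
  "ierb" -> "brei" -> "br"
  probe: "wafy" -> "yfaw" -> "yfw"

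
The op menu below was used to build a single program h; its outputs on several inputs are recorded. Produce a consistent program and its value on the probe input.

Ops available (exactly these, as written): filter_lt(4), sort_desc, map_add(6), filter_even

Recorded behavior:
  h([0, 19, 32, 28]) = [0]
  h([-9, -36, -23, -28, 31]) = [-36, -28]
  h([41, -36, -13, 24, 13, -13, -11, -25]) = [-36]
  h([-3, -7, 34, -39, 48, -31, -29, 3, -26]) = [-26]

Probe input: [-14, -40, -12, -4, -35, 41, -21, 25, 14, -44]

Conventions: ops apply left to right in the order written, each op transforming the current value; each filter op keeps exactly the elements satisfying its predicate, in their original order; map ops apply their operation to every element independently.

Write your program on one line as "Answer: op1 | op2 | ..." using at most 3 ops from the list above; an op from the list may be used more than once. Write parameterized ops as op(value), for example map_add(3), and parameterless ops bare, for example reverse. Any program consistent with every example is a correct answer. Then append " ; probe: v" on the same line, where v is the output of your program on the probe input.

filter_lt(4) | filter_even ; probe: [-14, -40, -12, -4, -44]

Check, running the answer program on each example:
  [0, 19, 32, 28] -> [0] -> [0]
  [-9, -36, -23, -28, 31] -> [-9, -36, -23, -28] -> [-36, -28]
  [41, -36, -13, 24, 13, -13, -11, -25] -> [-36, -13, -13, -11, -25] -> [-36]
  [-3, -7, 34, -39, 48, -31, -29, 3, -26] -> [-3, -7, -39, -31, -29, 3, -26] -> [-26]
  probe: [-14, -40, -12, -4, -35, 41, -21, 25, 14, -44] -> [-14, -40, -12, -4, -35, -21, -44] -> [-14, -40, -12, -4, -44]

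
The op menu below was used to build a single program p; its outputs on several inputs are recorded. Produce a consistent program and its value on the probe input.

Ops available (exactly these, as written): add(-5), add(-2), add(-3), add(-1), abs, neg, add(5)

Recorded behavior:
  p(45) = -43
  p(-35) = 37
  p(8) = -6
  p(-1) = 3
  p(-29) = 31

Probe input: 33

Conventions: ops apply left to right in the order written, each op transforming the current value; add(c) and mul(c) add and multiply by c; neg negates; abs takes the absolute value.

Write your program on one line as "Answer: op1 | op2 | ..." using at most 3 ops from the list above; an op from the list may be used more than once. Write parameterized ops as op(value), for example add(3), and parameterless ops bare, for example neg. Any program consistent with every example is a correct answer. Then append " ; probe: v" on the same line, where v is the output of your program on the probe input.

add(-5) | neg | add(-3) ; probe: -31

Check, running the answer program on each example:
  45 -> 40 -> -40 -> -43
  -35 -> -40 -> 40 -> 37
  8 -> 3 -> -3 -> -6
  -1 -> -6 -> 6 -> 3
  -29 -> -34 -> 34 -> 31
  probe: 33 -> 28 -> -28 -> -31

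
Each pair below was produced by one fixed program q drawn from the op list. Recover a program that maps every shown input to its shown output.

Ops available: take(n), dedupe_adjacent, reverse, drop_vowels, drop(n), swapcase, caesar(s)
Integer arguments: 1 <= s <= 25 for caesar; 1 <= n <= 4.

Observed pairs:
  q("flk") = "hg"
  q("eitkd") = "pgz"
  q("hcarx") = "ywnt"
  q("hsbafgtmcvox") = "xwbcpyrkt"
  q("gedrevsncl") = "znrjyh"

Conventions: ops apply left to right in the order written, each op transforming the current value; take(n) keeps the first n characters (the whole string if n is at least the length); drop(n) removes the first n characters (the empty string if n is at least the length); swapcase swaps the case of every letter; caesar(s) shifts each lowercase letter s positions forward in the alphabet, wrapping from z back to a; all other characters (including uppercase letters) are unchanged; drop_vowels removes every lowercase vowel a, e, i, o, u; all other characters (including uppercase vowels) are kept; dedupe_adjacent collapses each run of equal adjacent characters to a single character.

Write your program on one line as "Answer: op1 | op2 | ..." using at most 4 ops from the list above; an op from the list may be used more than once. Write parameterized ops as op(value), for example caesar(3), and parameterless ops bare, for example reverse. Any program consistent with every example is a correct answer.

drop(1) | caesar(22) | drop_vowels

Check, running the answer program on each example:
  "flk" -> "lk" -> "hg" -> "hg"
  "eitkd" -> "itkd" -> "epgz" -> "pgz"
  "hcarx" -> "carx" -> "ywnt" -> "ywnt"
  "hsbafgtmcvox" -> "sbafgtmcvox" -> "oxwbcpiyrkt" -> "xwbcpyrkt"
  "gedrevsncl" -> "edrevsncl" -> "aznarojyh" -> "znrjyh"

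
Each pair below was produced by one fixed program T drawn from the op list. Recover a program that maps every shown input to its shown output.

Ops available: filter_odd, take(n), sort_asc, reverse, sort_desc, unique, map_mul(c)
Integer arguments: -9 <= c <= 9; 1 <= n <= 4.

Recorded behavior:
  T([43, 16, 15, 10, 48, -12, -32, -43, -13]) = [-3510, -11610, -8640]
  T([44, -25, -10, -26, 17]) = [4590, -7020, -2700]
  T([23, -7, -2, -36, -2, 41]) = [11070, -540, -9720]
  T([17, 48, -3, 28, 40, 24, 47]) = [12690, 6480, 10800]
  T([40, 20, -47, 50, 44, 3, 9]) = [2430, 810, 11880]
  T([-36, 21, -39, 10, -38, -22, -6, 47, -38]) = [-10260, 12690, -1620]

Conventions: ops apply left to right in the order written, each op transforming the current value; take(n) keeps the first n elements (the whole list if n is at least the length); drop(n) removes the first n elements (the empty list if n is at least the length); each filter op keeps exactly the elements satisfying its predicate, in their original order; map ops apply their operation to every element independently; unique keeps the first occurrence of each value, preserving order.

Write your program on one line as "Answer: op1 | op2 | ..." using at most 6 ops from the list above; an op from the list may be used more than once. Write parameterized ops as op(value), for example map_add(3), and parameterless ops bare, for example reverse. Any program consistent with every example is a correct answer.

reverse | take(3) | map_mul(-5) | map_mul(-9) | map_mul(6)

Check, running the answer program on each example:
  [43, 16, 15, 10, 48, -12, -32, -43, -13] -> [-13, -43, -32, -12, 48, 10, 15, 16, 43] -> [-13, -43, -32] -> [65, 215, 160] -> [-585, -1935, -1440] -> [-3510, -11610, -8640]
  [44, -25, -10, -26, 17] -> [17, -26, -10, -25, 44] -> [17, -26, -10] -> [-85, 130, 50] -> [765, -1170, -450] -> [4590, -7020, -2700]
  [23, -7, -2, -36, -2, 41] -> [41, -2, -36, -2, -7, 23] -> [41, -2, -36] -> [-205, 10, 180] -> [1845, -90, -1620] -> [11070, -540, -9720]
  [17, 48, -3, 28, 40, 24, 47] -> [47, 24, 40, 28, -3, 48, 17] -> [47, 24, 40] -> [-235, -120, -200] -> [2115, 1080, 1800] -> [12690, 6480, 10800]
  [40, 20, -47, 50, 44, 3, 9] -> [9, 3, 44, 50, -47, 20, 40] -> [9, 3, 44] -> [-45, -15, -220] -> [405, 135, 1980] -> [2430, 810, 11880]
  [-36, 21, -39, 10, -38, -22, -6, 47, -38] -> [-38, 47, -6, -22, -38, 10, -39, 21, -36] -> [-38, 47, -6] -> [190, -235, 30] -> [-1710, 2115, -270] -> [-10260, 12690, -1620]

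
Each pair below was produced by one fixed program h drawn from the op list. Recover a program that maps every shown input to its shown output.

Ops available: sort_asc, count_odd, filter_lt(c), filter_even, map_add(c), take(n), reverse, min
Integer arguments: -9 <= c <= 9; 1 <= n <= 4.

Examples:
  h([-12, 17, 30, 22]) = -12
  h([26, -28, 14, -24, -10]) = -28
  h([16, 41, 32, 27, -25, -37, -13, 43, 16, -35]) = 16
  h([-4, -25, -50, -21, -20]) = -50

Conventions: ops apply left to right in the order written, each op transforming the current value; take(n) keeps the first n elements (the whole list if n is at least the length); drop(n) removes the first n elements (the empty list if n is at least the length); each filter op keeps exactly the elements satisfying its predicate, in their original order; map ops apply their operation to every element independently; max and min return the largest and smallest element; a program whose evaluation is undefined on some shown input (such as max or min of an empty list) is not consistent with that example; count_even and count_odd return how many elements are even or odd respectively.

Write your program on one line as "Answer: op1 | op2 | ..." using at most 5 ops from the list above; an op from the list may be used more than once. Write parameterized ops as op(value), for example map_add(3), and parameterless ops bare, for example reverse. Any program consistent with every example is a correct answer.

take(4) | reverse | sort_asc | min

Check, running the answer program on each example:
  [-12, 17, 30, 22] -> [-12, 17, 30, 22] -> [22, 30, 17, -12] -> [-12, 17, 22, 30] -> -12
  [26, -28, 14, -24, -10] -> [26, -28, 14, -24] -> [-24, 14, -28, 26] -> [-28, -24, 14, 26] -> -28
  [16, 41, 32, 27, -25, -37, -13, 43, 16, -35] -> [16, 41, 32, 27] -> [27, 32, 41, 16] -> [16, 27, 32, 41] -> 16
  [-4, -25, -50, -21, -20] -> [-4, -25, -50, -21] -> [-21, -50, -25, -4] -> [-50, -25, -21, -4] -> -50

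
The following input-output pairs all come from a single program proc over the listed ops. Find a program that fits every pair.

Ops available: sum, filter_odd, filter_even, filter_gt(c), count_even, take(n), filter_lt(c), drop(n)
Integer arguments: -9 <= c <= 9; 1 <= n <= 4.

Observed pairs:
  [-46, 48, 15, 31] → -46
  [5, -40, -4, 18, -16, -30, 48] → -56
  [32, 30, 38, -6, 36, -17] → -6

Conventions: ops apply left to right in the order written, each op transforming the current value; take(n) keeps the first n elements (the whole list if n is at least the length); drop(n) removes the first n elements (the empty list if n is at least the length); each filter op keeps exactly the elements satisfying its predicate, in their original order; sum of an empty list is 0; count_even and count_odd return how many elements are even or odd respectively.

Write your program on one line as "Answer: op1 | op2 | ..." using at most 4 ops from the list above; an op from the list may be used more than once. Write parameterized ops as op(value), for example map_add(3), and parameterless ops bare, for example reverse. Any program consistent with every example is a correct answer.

filter_lt(-5) | take(2) | filter_even | sum

Check, running the answer program on each example:
  [-46, 48, 15, 31] -> [-46] -> [-46] -> [-46] -> -46
  [5, -40, -4, 18, -16, -30, 48] -> [-40, -16, -30] -> [-40, -16] -> [-40, -16] -> -56
  [32, 30, 38, -6, 36, -17] -> [-6, -17] -> [-6, -17] -> [-6] -> -6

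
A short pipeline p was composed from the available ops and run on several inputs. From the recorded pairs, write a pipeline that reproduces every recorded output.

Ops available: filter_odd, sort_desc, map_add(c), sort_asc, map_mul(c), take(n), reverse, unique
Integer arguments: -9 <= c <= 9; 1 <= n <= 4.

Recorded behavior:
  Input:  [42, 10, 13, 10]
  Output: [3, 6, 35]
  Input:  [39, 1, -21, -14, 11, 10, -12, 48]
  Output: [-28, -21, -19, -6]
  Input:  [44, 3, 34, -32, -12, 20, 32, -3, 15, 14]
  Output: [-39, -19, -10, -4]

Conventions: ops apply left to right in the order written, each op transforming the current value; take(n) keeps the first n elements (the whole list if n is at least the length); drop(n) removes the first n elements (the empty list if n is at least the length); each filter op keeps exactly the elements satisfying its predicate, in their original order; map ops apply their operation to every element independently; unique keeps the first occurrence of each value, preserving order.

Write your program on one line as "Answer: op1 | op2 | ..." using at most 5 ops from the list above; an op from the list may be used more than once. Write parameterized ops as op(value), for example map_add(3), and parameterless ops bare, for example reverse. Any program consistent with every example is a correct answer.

sort_asc | unique | map_add(-7) | take(4)

Check, running the answer program on each example:
  [42, 10, 13, 10] -> [10, 10, 13, 42] -> [10, 13, 42] -> [3, 6, 35] -> [3, 6, 35]
  [39, 1, -21, -14, 11, 10, -12, 48] -> [-21, -14, -12, 1, 10, 11, 39, 48] -> [-21, -14, -12, 1, 10, 11, 39, 48] -> [-28, -21, -19, -6, 3, 4, 32, 41] -> [-28, -21, -19, -6]
  [44, 3, 34, -32, -12, 20, 32, -3, 15, 14] -> [-32, -12, -3, 3, 14, 15, 20, 32, 34, 44] -> [-32, -12, -3, 3, 14, 15, 20, 32, 34, 44] -> [-39, -19, -10, -4, 7, 8, 13, 25, 27, 37] -> [-39, -19, -10, -4]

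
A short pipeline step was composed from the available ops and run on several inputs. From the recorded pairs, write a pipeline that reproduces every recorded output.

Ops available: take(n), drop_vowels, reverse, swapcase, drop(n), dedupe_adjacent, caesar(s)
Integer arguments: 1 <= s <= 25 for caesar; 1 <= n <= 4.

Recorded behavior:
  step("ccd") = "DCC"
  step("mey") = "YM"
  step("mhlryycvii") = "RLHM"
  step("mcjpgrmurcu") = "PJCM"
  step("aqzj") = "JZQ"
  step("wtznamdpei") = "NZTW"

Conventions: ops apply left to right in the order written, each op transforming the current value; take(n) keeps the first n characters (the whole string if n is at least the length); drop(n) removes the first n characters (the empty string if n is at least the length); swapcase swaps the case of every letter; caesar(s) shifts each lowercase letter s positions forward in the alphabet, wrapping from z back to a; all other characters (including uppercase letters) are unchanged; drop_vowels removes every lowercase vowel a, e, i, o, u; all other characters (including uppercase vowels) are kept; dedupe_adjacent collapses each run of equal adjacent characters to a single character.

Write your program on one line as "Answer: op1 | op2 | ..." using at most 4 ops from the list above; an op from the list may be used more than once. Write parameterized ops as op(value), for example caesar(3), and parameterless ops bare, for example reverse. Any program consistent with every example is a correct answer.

drop_vowels | take(4) | swapcase | reverse

Check, running the answer program on each example:
  "ccd" -> "ccd" -> "ccd" -> "CCD" -> "DCC"
  "mey" -> "my" -> "my" -> "MY" -> "YM"
  "mhlryycvii" -> "mhlryycv" -> "mhlr" -> "MHLR" -> "RLHM"
  "mcjpgrmurcu" -> "mcjpgrmrc" -> "mcjp" -> "MCJP" -> "PJCM"
  "aqzj" -> "qzj" -> "qzj" -> "QZJ" -> "JZQ"
  "wtznamdpei" -> "wtznmdp" -> "wtzn" -> "WTZN" -> "NZTW"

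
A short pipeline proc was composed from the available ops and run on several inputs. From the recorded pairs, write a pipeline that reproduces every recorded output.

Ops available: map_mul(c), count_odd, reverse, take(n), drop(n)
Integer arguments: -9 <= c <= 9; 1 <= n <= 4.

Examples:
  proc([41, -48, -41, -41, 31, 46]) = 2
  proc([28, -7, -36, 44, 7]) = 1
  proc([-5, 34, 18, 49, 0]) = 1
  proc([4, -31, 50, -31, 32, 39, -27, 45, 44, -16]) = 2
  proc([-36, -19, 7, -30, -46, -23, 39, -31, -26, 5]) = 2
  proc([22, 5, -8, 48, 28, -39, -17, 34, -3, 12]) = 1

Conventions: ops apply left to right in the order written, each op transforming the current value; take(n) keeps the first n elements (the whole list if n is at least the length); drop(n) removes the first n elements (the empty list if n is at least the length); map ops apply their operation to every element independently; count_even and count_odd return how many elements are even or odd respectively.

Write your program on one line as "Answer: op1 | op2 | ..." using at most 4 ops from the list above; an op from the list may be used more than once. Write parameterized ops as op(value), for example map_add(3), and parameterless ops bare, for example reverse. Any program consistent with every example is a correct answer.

take(4) | drop(1) | map_mul(7) | count_odd

Check, running the answer program on each example:
  [41, -48, -41, -41, 31, 46] -> [41, -48, -41, -41] -> [-48, -41, -41] -> [-336, -287, -287] -> 2
  [28, -7, -36, 44, 7] -> [28, -7, -36, 44] -> [-7, -36, 44] -> [-49, -252, 308] -> 1
  [-5, 34, 18, 49, 0] -> [-5, 34, 18, 49] -> [34, 18, 49] -> [238, 126, 343] -> 1
  [4, -31, 50, -31, 32, 39, -27, 45, 44, -16] -> [4, -31, 50, -31] -> [-31, 50, -31] -> [-217, 350, -217] -> 2
  [-36, -19, 7, -30, -46, -23, 39, -31, -26, 5] -> [-36, -19, 7, -30] -> [-19, 7, -30] -> [-133, 49, -210] -> 2
  [22, 5, -8, 48, 28, -39, -17, 34, -3, 12] -> [22, 5, -8, 48] -> [5, -8, 48] -> [35, -56, 336] -> 1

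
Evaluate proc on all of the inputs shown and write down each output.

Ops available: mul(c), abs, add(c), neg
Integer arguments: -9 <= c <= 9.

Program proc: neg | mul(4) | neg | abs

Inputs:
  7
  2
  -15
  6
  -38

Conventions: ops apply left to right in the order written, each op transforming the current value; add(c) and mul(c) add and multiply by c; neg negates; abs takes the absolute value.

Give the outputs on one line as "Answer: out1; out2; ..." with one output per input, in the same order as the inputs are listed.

28; 8; 60; 24; 152

Execution, op by op:
  7 -> -7 -> -28 -> 28 -> 28
  2 -> -2 -> -8 -> 8 -> 8
  -15 -> 15 -> 60 -> -60 -> 60
  6 -> -6 -> -24 -> 24 -> 24
  -38 -> 38 -> 152 -> -152 -> 152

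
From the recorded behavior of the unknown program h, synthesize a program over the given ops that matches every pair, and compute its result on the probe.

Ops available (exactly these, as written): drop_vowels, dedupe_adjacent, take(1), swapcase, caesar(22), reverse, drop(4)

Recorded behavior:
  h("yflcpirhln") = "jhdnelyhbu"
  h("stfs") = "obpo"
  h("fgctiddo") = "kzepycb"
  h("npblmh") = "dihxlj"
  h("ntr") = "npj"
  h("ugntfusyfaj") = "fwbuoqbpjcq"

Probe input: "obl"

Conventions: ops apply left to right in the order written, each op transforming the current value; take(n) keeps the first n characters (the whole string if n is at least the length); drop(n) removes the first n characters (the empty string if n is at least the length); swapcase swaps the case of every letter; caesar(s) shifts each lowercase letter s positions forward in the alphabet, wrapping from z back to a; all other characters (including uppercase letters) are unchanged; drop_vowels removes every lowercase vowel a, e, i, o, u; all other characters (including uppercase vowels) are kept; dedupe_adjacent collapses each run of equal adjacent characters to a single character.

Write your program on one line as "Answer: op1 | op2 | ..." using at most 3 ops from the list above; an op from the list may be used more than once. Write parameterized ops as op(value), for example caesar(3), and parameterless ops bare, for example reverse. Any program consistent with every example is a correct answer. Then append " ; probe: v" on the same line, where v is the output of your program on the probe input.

reverse | dedupe_adjacent | caesar(22) ; probe: "hxk"

Check, running the answer program on each example:
  "yflcpirhln" -> "nlhripclfy" -> "nlhripclfy" -> "jhdnelyhbu"
  "stfs" -> "sfts" -> "sfts" -> "obpo"
  "fgctiddo" -> "odditcgf" -> "oditcgf" -> "kzepycb"
  "npblmh" -> "hmlbpn" -> "hmlbpn" -> "dihxlj"
  "ntr" -> "rtn" -> "rtn" -> "npj"
  "ugntfusyfaj" -> "jafysuftngu" -> "jafysuftngu" -> "fwbuoqbpjcq"
  probe: "obl" -> "lbo" -> "lbo" -> "hxk"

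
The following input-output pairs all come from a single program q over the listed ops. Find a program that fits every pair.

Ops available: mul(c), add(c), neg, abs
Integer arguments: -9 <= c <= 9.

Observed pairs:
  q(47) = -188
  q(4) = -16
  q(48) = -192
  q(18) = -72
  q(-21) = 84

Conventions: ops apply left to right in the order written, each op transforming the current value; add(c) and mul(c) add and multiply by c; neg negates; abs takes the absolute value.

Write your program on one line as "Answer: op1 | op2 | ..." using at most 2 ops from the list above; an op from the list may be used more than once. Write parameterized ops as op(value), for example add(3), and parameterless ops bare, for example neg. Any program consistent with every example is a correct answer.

mul(4) | neg

Check, running the answer program on each example:
  47 -> 188 -> -188
  4 -> 16 -> -16
  48 -> 192 -> -192
  18 -> 72 -> -72
  -21 -> -84 -> 84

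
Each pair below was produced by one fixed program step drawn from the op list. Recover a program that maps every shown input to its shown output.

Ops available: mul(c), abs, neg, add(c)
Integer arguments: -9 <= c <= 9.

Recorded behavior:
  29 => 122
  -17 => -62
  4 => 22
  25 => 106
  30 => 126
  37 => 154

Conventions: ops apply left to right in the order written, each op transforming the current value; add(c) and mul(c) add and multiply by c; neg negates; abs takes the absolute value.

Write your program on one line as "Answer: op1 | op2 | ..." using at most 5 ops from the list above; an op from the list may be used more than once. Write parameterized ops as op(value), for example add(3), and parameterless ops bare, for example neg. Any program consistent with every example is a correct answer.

neg | mul(-4) | add(3) | add(3)

Check, running the answer program on each example:
  29 -> -29 -> 116 -> 119 -> 122
  -17 -> 17 -> -68 -> -65 -> -62
  4 -> -4 -> 16 -> 19 -> 22
  25 -> -25 -> 100 -> 103 -> 106
  30 -> -30 -> 120 -> 123 -> 126
  37 -> -37 -> 148 -> 151 -> 154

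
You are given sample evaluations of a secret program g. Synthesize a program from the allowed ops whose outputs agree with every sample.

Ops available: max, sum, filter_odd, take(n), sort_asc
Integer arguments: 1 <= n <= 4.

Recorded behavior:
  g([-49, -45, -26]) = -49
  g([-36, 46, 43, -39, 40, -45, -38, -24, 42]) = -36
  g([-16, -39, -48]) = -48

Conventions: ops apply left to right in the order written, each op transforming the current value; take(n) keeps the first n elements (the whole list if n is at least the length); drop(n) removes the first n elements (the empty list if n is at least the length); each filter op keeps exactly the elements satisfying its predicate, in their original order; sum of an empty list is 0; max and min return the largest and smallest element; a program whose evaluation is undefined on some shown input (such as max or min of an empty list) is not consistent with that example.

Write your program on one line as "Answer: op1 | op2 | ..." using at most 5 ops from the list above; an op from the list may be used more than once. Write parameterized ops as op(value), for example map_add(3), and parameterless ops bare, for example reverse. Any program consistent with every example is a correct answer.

take(3) | sort_asc | take(1) | sum

Check, running the answer program on each example:
  [-49, -45, -26] -> [-49, -45, -26] -> [-49, -45, -26] -> [-49] -> -49
  [-36, 46, 43, -39, 40, -45, -38, -24, 42] -> [-36, 46, 43] -> [-36, 43, 46] -> [-36] -> -36
  [-16, -39, -48] -> [-16, -39, -48] -> [-48, -39, -16] -> [-48] -> -48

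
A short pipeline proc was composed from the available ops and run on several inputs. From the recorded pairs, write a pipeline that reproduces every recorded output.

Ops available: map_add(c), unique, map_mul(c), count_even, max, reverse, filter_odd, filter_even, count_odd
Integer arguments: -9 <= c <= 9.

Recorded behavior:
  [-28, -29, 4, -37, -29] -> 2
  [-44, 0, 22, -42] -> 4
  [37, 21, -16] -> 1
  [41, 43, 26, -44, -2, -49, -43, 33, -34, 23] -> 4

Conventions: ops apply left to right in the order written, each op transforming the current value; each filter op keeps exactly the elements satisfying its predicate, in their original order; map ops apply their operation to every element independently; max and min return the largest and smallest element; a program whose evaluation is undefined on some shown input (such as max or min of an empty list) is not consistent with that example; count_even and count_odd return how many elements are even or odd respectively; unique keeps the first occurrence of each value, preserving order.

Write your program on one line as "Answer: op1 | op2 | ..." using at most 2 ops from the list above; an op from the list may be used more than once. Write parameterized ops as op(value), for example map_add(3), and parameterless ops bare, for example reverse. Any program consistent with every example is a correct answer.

map_add(-3) | count_odd

Check, running the answer program on each example:
  [-28, -29, 4, -37, -29] -> [-31, -32, 1, -40, -32] -> 2
  [-44, 0, 22, -42] -> [-47, -3, 19, -45] -> 4
  [37, 21, -16] -> [34, 18, -19] -> 1
  [41, 43, 26, -44, -2, -49, -43, 33, -34, 23] -> [38, 40, 23, -47, -5, -52, -46, 30, -37, 20] -> 4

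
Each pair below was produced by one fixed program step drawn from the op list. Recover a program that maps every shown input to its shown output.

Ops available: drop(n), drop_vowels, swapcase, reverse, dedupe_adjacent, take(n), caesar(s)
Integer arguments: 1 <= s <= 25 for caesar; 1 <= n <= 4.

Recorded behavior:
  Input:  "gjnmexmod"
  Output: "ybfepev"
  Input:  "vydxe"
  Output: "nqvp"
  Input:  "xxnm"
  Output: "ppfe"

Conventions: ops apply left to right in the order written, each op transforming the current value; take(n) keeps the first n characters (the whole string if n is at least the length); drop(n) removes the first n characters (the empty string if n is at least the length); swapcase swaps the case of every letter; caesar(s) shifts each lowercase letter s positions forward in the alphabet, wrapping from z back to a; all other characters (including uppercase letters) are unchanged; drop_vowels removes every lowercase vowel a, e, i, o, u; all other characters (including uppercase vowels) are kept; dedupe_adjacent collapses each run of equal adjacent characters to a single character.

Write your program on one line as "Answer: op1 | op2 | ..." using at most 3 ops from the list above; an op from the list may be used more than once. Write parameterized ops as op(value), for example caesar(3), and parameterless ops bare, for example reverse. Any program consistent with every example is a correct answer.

drop_vowels | caesar(18)

Check, running the answer program on each example:
  "gjnmexmod" -> "gjnmxmd" -> "ybfepev"
  "vydxe" -> "vydx" -> "nqvp"
  "xxnm" -> "xxnm" -> "ppfe"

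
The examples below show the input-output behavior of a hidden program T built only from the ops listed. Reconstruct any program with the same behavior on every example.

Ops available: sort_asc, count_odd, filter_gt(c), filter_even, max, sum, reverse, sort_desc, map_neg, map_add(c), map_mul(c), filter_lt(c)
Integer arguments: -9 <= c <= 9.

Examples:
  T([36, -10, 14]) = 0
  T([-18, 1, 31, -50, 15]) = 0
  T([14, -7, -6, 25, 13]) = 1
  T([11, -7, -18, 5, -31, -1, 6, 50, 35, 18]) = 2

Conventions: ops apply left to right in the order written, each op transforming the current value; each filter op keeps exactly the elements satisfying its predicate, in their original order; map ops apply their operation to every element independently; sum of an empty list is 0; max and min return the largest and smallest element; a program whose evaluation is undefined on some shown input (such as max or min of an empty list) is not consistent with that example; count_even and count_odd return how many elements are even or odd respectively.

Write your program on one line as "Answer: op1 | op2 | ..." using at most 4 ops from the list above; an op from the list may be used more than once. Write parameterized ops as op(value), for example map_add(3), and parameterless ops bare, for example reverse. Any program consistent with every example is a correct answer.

filter_lt(8) | filter_lt(-2) | count_odd

Check, running the answer program on each example:
  [36, -10, 14] -> [-10] -> [-10] -> 0
  [-18, 1, 31, -50, 15] -> [-18, 1, -50] -> [-18, -50] -> 0
  [14, -7, -6, 25, 13] -> [-7, -6] -> [-7, -6] -> 1
  [11, -7, -18, 5, -31, -1, 6, 50, 35, 18] -> [-7, -18, 5, -31, -1, 6] -> [-7, -18, -31] -> 2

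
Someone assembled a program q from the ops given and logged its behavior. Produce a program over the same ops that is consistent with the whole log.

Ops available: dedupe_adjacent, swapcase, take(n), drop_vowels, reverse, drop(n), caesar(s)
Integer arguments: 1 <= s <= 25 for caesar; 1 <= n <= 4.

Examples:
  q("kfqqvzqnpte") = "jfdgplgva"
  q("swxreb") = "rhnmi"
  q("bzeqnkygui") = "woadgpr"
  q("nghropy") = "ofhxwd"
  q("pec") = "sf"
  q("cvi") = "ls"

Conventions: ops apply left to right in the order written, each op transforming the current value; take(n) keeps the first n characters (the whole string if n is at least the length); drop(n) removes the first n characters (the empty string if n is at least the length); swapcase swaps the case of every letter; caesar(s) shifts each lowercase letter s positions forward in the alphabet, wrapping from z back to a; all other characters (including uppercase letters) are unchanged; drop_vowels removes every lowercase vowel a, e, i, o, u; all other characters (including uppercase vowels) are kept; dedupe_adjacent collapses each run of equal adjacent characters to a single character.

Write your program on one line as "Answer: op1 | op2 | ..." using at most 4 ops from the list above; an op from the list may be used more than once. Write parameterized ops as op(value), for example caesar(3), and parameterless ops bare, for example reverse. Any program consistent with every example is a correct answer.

reverse | drop_vowels | dedupe_adjacent | caesar(16)

Check, running the answer program on each example:
  "kfqqvzqnpte" -> "etpnqzvqqfk" -> "tpnqzvqqfk" -> "tpnqzvqfk" -> "jfdgplgva"
  "swxreb" -> "berxws" -> "brxws" -> "brxws" -> "rhnmi"
  "bzeqnkygui" -> "iugyknqezb" -> "gyknqzb" -> "gyknqzb" -> "woadgpr"
  "nghropy" -> "yporhgn" -> "yprhgn" -> "yprhgn" -> "ofhxwd"
  "pec" -> "cep" -> "cp" -> "cp" -> "sf"
  "cvi" -> "ivc" -> "vc" -> "vc" -> "ls"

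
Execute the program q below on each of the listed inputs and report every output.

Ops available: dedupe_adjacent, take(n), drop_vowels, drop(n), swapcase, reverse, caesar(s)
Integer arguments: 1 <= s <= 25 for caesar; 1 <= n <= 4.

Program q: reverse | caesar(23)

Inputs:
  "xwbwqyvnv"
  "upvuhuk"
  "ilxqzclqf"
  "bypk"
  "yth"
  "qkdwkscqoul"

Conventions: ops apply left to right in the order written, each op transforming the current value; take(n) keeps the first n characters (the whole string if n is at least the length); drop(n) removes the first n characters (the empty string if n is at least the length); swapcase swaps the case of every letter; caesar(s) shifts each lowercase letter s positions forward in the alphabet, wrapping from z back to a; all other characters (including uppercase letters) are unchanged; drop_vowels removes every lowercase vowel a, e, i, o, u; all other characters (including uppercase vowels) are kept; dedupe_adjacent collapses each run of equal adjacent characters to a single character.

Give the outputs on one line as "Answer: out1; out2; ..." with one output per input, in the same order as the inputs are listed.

Execution, op by op:
  "xwbwqyvnv" -> "vnvyqwbwx" -> "sksvntytu"
  "upvuhuk" -> "kuhuvpu" -> "hrersmr"
  "ilxqzclqf" -> "fqlczqxli" -> "cnizwnuif"
  "bypk" -> "kpyb" -> "hmvy"
  "yth" -> "hty" -> "eqv"
  "qkdwkscqoul" -> "luoqcskwdkq" -> "irlnzphtahn"

"sksvntytu"; "hrersmr"; "cnizwnuif"; "hmvy"; "eqv"; "irlnzphtahn"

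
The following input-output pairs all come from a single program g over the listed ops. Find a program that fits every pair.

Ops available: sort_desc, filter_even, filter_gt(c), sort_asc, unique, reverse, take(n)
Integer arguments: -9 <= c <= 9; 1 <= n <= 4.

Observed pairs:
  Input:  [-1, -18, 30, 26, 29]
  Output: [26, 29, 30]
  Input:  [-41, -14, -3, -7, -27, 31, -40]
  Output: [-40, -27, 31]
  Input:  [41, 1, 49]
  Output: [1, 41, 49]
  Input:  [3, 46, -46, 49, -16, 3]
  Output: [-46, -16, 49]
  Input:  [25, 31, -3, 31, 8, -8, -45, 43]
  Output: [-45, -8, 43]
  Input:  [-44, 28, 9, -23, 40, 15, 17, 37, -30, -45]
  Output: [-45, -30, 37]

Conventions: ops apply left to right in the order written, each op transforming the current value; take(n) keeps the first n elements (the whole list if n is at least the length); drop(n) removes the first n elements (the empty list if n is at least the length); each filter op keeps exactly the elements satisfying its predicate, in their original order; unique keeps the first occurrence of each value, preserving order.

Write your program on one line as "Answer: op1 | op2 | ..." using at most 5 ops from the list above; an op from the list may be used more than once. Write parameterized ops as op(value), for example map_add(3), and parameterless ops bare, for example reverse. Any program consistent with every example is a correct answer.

unique | reverse | take(3) | sort_desc | reverse

Check, running the answer program on each example:
  [-1, -18, 30, 26, 29] -> [-1, -18, 30, 26, 29] -> [29, 26, 30, -18, -1] -> [29, 26, 30] -> [30, 29, 26] -> [26, 29, 30]
  [-41, -14, -3, -7, -27, 31, -40] -> [-41, -14, -3, -7, -27, 31, -40] -> [-40, 31, -27, -7, -3, -14, -41] -> [-40, 31, -27] -> [31, -27, -40] -> [-40, -27, 31]
  [41, 1, 49] -> [41, 1, 49] -> [49, 1, 41] -> [49, 1, 41] -> [49, 41, 1] -> [1, 41, 49]
  [3, 46, -46, 49, -16, 3] -> [3, 46, -46, 49, -16] -> [-16, 49, -46, 46, 3] -> [-16, 49, -46] -> [49, -16, -46] -> [-46, -16, 49]
  [25, 31, -3, 31, 8, -8, -45, 43] -> [25, 31, -3, 8, -8, -45, 43] -> [43, -45, -8, 8, -3, 31, 25] -> [43, -45, -8] -> [43, -8, -45] -> [-45, -8, 43]
  [-44, 28, 9, -23, 40, 15, 17, 37, -30, -45] -> [-44, 28, 9, -23, 40, 15, 17, 37, -30, -45] -> [-45, -30, 37, 17, 15, 40, -23, 9, 28, -44] -> [-45, -30, 37] -> [37, -30, -45] -> [-45, -30, 37]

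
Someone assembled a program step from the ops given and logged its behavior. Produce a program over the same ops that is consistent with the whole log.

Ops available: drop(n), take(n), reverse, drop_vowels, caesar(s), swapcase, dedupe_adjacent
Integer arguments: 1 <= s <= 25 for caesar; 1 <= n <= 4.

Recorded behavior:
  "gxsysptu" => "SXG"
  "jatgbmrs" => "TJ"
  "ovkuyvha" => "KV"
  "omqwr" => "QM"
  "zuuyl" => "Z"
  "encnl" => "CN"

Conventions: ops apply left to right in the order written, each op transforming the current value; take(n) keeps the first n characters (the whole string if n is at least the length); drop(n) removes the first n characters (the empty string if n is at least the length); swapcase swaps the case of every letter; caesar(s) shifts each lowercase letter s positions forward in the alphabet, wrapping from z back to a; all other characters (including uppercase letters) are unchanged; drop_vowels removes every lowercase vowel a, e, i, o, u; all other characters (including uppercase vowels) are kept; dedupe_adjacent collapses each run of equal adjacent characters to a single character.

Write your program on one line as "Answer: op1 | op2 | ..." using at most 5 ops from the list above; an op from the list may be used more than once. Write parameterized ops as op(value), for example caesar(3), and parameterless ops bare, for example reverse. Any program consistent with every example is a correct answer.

take(3) | drop_vowels | reverse | swapcase

Check, running the answer program on each example:
  "gxsysptu" -> "gxs" -> "gxs" -> "sxg" -> "SXG"
  "jatgbmrs" -> "jat" -> "jt" -> "tj" -> "TJ"
  "ovkuyvha" -> "ovk" -> "vk" -> "kv" -> "KV"
  "omqwr" -> "omq" -> "mq" -> "qm" -> "QM"
  "zuuyl" -> "zuu" -> "z" -> "z" -> "Z"
  "encnl" -> "enc" -> "nc" -> "cn" -> "CN"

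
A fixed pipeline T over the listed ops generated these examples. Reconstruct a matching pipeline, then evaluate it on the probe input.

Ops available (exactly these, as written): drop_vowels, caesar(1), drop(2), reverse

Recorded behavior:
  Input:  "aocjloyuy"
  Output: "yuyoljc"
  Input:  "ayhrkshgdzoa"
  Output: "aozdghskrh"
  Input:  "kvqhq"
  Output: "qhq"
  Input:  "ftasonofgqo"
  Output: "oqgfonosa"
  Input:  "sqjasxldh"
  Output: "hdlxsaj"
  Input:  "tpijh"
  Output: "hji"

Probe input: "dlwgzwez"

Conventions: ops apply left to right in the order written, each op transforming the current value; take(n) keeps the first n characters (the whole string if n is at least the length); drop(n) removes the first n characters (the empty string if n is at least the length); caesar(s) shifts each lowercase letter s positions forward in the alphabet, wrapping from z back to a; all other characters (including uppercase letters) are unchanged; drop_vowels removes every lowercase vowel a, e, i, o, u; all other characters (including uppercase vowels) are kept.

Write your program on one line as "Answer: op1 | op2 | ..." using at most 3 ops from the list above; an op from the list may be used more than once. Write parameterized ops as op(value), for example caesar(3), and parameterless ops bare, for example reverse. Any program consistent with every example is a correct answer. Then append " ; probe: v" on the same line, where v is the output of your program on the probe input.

drop(2) | reverse ; probe: "zewzgw"

Check, running the answer program on each example:
  "aocjloyuy" -> "cjloyuy" -> "yuyoljc"
  "ayhrkshgdzoa" -> "hrkshgdzoa" -> "aozdghskrh"
  "kvqhq" -> "qhq" -> "qhq"
  "ftasonofgqo" -> "asonofgqo" -> "oqgfonosa"
  "sqjasxldh" -> "jasxldh" -> "hdlxsaj"
  "tpijh" -> "ijh" -> "hji"
  probe: "dlwgzwez" -> "wgzwez" -> "zewzgw"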